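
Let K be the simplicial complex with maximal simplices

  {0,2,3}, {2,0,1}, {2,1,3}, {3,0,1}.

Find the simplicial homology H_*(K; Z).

H_0 = Z,  H_1 = 0,  H_2 = Z.

Take the total order 0 < 1 < 2 < 3 on the vertex set. Then K (dimension 2) consists of the simplices:

  0-simplices (4): [0], [1], [2], [3]
  1-simplices (6): [0,1], [0,2], [0,3], [1,2], [1,3], [2,3]
  2-simplices (4): [0,1,2], [0,1,3], [0,2,3], [1,2,3]

giving chain groups C_0 ≅ Z^4, C_1 ≅ Z^6, C_2 ≅ Z^4.

Boundary ∂_1: C_1 → C_0 sends each edge [p,q] (with p < q) to q − p.
As a 4×6 matrix over Z this has rank 3, with invariant factors (1,1,1).

∂_2: C_2 → C_1 maps a triangle to the signed sum of its edges. For instance
  ∂[0,1,2] = [1,2] − [0,2] + [0,1],
  ∂[1,2,3] = [2,3] − [1,3] + [1,2].
The 6×4 boundary matrix has rank 3 and Smith normal form diag(1,1,1).

Now H_k = ker ∂_k / im ∂_{k+1}, so:

  H_0: rank C_0 − rank ∂_1 = 4 − 3 = 1, and the invariant factors of ∂_1 are all 1, so H_0 = Z.
  H_1: rank ker ∂_1 − rank ∂_2 = (6 − 3) − 3 = 0, and the invariant factors of ∂_2 are all 1, so H_1 = 0.
  H_2: rank ker ∂_2 − rank ∂_3 = (4 − 3) − 0 = 1, and there is no ∂_3, so H_2 = Z.

As a check, the Euler characteristic is 4 − 6 + 4 = 2, which agrees with 1 − 0 + 1 = 2.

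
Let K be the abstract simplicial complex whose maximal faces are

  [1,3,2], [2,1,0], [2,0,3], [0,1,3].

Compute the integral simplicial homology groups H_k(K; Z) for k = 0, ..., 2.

We work with the vertex ordering 0 < 1 < 2 < 3. The simplices of K, each written with vertices in increasing order, are:

  0-simplices (4): [0], [1], [2], [3]
  1-simplices (6): [0,1], [0,2], [0,3], [1,2], [1,3], [2,3]
  2-simplices (4): [0,1,2], [0,1,3], [0,2,3], [1,2,3]

Hence C_0 ≅ Z^4, C_1 ≅ Z^6, C_2 ≅ Z^4.

Boundary ∂_1: C_1 → C_0 maps an edge to its endpoints' difference, ∂[p,q] = q − p. For instance
  ∂[0,3] = [3] − [0].
This gives a 4×6 integer matrix of rank 3; reducing to Smith normal form yields diagonal entries (1,1,1).

∂_2: C_2 → C_1 acts by ∂[p,q,r] = [q,r] − [p,r] + [p,q]. For instance
  ∂[0,1,3] = [1,3] − [0,3] + [0,1],
  ∂[1,2,3] = [2,3] − [1,3] + [1,2].
This gives a 6×4 integer matrix of rank 3; reducing to Smith normal form yields diagonal entries (1,1,1).

From H_k ≅ ker(∂_k) / im(∂_{k+1}) we obtain:

  H_0: rank C_0 − rank ∂_1 = 4 − 3 = 1, and the invariant factors of ∂_1 are all 1, so H_0 ≅ Z.
  H_1: rank ker ∂_1 − rank ∂_2 = (6 − 3) − 3 = 0, and the invariant factors of ∂_2 are all 1, so H_1 ≅ 0.
  H_2: rank ker ∂_2 − rank ∂_3 = (4 − 3) − 0 = 1, and there is no ∂_3, so H_2 ≅ Z.

H_0 ≅ Z,  H_1 = 0,  H_2 ≅ Z.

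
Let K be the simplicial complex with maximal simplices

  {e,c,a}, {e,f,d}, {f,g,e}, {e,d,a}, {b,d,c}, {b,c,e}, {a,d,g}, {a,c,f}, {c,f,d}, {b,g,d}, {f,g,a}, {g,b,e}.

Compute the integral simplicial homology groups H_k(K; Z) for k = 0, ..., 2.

Order the vertices as a < b < c < d < e < f < g. Listing each simplex with vertices in this order, K has dimension 2 with simplices:

  0-simplices (7): a, b, c, d, e, f, g
  1-simplices (18): ac, ad, ae, af, ag, bc, bd, be, bg, cd, ce, cf, de, df, dg, ef, eg, fg
  2-simplices (12): ace, acf, ade, adg, afg, bcd, bce, bdg, beg, cdf, def, efg

so the chain groups are C_0 ≅ Z^7, C_1 ≅ Z^18, C_2 ≅ Z^12.

Boundary ∂_1: C_1 → C_0 maps an edge to its endpoints' difference, ∂[p,q] = q − p. For instance
  ∂bc = c − b.
As a 7×18 matrix over Z this has rank 6, with invariant factors (1,1,1,1,1,1).

The boundary map ∂_2: C_2 → C_1 acts by ∂[p,q,r] = [q,r] − [p,r] + [p,q]. For instance
  ∂beg = eg − bg + be,
  ∂bdg = dg − bg + bd.
The resulting 18×12 matrix has rank 12, and its Smith normal form has invariant factors (1,1,1,1,1,1,1,1,1,1,1,2).

Reading off H_k = ker ∂_k / im ∂_{k+1}:

  H_0: rank C_0 − rank ∂_1 = 7 − 6 = 1, and the invariant factors of ∂_1 are all 1, so H_0 ≅ Z.
  H_1: rank ker ∂_1 − rank ∂_2 = (18 − 6) − 12 = 0, and ∂_2 has invariant factor 2 > 1, so H_1 ≅ Z/2.
  H_2: rank ker ∂_2 − rank ∂_3 = (12 − 12) − 0 = 0, and there is no ∂_3, so H_2 ≅ 0.

As a check, the Euler characteristic is 7 − 18 + 12 = 1, which agrees with 1 − 0 + 0 = 1.

H_0 ≅ Z,  H_1 ≅ Z/2,  H_2 = 0.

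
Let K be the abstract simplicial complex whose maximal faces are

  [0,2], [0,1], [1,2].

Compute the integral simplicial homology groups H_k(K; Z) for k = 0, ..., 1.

H_0 ≅ Z,  H_1 ≅ Z.

Fix the vertex order 0 < 1 < 2 and write every simplex with vertices in increasing order. Then dim K = 1 and the simplices of K are:

  0-simplices (3): [0], [1], [2]
  1-simplices (3): [0,1], [0,2], [1,2]

Hence C_0 ≅ Z^3, C_1 ≅ Z^3.

The boundary map ∂_1: C_1 → C_0 maps an edge to its endpoints' difference, ∂[p,q] = q − p.
The resulting 3×3 matrix has rank 2, and its Smith normal form has invariant factors (1,1).

Reading off H_k = ker ∂_k / im ∂_{k+1}:

  H_0: rank C_0 − rank ∂_1 = 3 − 2 = 1, and the invariant factors of ∂_1 are all 1, so H_0 ≅ Z.
  H_1: rank ker ∂_1 − rank ∂_2 = (3 − 2) − 0 = 1, and there is no ∂_2, so H_1 ≅ Z.

As a check, the Euler characteristic is 3 − 3 = 0, which agrees with 1 − 1 = 0.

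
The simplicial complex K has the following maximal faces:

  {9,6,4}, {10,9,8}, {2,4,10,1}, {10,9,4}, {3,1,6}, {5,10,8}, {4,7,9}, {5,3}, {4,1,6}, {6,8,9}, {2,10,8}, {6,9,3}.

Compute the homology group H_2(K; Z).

K has 10 vertices, 23 edges, 14 triangles, 1 3-simplex.
rank ∂_2 = 13, rank ∂_3 = 1 ⇒ b_2 = 14 − 13 − 1 = 0; all invariant factors of ∂_3 are 1 so no torsion. So H_2 = 0.

H_2 ≅ 0.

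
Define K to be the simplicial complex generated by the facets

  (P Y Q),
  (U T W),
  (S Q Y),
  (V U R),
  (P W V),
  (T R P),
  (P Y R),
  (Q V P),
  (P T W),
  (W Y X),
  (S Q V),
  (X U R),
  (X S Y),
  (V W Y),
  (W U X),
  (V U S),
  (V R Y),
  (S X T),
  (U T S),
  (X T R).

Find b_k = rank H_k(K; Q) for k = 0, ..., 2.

K has 10 vertices, 30 edges, 20 triangles.
rank ∂_0 = 0, rank ∂_1 = 9 ⇒ b_0 = 10 − 0 − 9 = 1; all invariant factors of ∂_1 are 1 so no torsion. So H_0 ≅ Z.
rank ∂_1 = 9, rank ∂_2 = 20 ⇒ b_1 = 30 − 9 − 20 = 1; ∂_2 has invariant factor(s) [2] giving torsion. So H_1 ≅ Z ⊕ Z/2.
rank ∂_2 = 20, rank ∂_3 = 0 ⇒ b_2 = 20 − 20 − 0 = 0. So H_2 ≅ 0.

b_0 = 1, b_1 = 1, b_2 = 0.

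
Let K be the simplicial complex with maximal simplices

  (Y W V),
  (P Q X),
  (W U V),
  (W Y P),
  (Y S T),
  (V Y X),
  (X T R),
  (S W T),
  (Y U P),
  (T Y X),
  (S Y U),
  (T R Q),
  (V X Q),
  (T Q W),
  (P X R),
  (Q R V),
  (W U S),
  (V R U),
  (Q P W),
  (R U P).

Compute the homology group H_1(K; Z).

We work with the vertex ordering P < Q < R < S < T < U < V < W < X < Y. The simplices of K, each written with vertices in increasing order, are:

  0-simplices (10): P, Q, R, S, T, U, V, W, X, Y
  1-simplices (30): PQ, PR, PU, PW, PX, PY, QR, QT, QV, QW, QX, RT, RU, RV, RX, ST, SU, SW, SY, TW, TX, TY, UV, UW, UY, VW, VX, VY, WY, XY
  2-simplices (20): PQW, PQX, PRU, PRX, PUY, PWY, QRT, QRV, QTW, QVX, RTX, RUV, STW, STY, SUW, SUY, TXY, UVW, VWY, VXY

giving chain groups C_0 ≅ Z^10, C_1 ≅ Z^30, C_2 ≅ Z^20.

The boundary map ∂_1: C_1 → C_0 maps an edge to its endpoints' difference, ∂[p,q] = q − p. For instance
  ∂QV = V − Q.
As a 10×30 matrix over Z this has rank 9, with invariant factors (1,1,1,1,1,1,1,1,1).

∂_2: C_2 → C_1 acts by ∂[p,q,r] = [q,r] − [p,r] + [p,q]. For instance
  ∂PQW = QW − PW + PQ,
  ∂STY = TY − SY + ST.
The 30×20 boundary matrix has rank 20 and Smith normal form diag(1,1,1,1,1,1,1,1,1,1,1,1,1,1,1,1,1,1,1,2).

Reading off H_k = ker ∂_k / im ∂_{k+1}:

  H_1: rank ker ∂_1 − rank ∂_2 = (30 − 9) − 20 = 1, and ∂_2 has invariant factor 2 > 1, so H_1 = Z ⊕ Z/2.

H_1 ≅ Z ⊕ Z/2.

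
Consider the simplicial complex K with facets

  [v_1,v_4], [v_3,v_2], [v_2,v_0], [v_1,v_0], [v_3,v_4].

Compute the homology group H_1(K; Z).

We work with the vertex ordering v_0 < v_1 < v_2 < v_3 < v_4. The simplices of K, each written with vertices in increasing order, are:

  0-simplices (5): [v_0], [v_1], [v_2], [v_3], [v_4]
  1-simplices (5): [v_0,v_1], [v_0,v_2], [v_1,v_4], [v_2,v_3], [v_3,v_4]

Hence C_0 ≅ Z^5, C_1 ≅ Z^5.

Boundary ∂_1: C_1 → C_0 maps an edge to its endpoints' difference, ∂[p,q] = q − p. For instance
  ∂[v_3,v_4] = [v_4] − [v_3].
The resulting 5×5 matrix has rank 4, and its Smith normal form has invariant factors (1,1,1,1).

From H_k ≅ ker(∂_k) / im(∂_{k+1}) we obtain:

  H_1: rank ker ∂_1 − rank ∂_2 = (5 − 4) − 0 = 1, and there is no ∂_2, so H_1 = Z.

(K is a triangulation of the circle S^1.)

H_1 = Z.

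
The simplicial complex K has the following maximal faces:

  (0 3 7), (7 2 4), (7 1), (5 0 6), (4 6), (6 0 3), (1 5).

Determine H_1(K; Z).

H_1 = Z^2.

Order the vertices as 0 < 1 < 2 < 3 < 4 < 5 < 6 < 7. Listing each simplex with vertices in this order, K has dimension 2 with simplices:

  0-simplices (8): [0], [1], [2], [3], [4], [5], [6], [7]
  1-simplices (13): [0,3], [0,5], [0,6], [0,7], [1,5], [1,7], [2,4], [2,7], [3,6], [3,7], [4,6], [4,7], [5,6]
  2-simplices (4): [0,3,6], [0,3,7], [0,5,6], [2,4,7]

so the chain groups are C_0 ≅ Z^8, C_1 ≅ Z^13, C_2 ≅ Z^4.

The boundary map ∂_1: C_1 → C_0 sends each edge [p,q] (with p < q) to q − p.
As a 8×13 matrix over Z this has rank 7, with invariant factors (1,1,1,1,1,1,1).

The boundary map ∂_2: C_2 → C_1 acts by ∂[p,q,r] = [q,r] − [p,r] + [p,q]. For instance
  ∂[0,3,7] = [3,7] − [0,7] + [0,3],
  ∂[0,5,6] = [5,6] − [0,6] + [0,5].
This gives a 13×4 integer matrix of rank 4; reducing to Smith normal form yields diagonal entries (1,1,1,1).

Now H_k = ker ∂_k / im ∂_{k+1}, so:

  H_1: rank ker ∂_1 − rank ∂_2 = (13 − 7) − 4 = 2, and the invariant factors of ∂_2 are all 1, so H_1 = Z^2.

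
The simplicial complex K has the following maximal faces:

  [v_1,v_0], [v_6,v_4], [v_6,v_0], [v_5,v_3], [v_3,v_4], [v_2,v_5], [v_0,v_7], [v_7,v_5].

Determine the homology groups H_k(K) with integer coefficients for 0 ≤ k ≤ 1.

Fix the vertex order v_0 < v_1 < v_2 < v_3 < v_4 < v_5 < v_6 < v_7 and write every simplex with vertices in increasing order. Then dim K = 1 and the simplices of K are:

  0-simplices (8): [v_0], [v_1], [v_2], [v_3], [v_4], [v_5], [v_6], [v_7]
  1-simplices (8): [v_0,v_1], [v_0,v_6], [v_0,v_7], [v_2,v_5], [v_3,v_4], [v_3,v_5], [v_4,v_6], [v_5,v_7]

giving chain groups C_0 ≅ Z^8, C_1 ≅ Z^8.

The boundary map ∂_1: C_1 → C_0 is given by ∂[p,q] = [q] − [p]. For instance
  ∂[v_5,v_7] = [v_7] − [v_5].
The resulting 8×8 matrix has rank 7, and its Smith normal form has invariant factors (1,1,1,1,1,1,1).

Computing H_k = (kernel of ∂_k) / (image of ∂_{k+1}):

  H_0: rank C_0 − rank ∂_1 = 8 − 7 = 1, and the invariant factors of ∂_1 are all 1, so H_0 ≅ Z.
  H_1: rank ker ∂_1 − rank ∂_2 = (8 − 7) − 0 = 1, and there is no ∂_2, so H_1 ≅ Z.

As a check, the Euler characteristic is 8 − 8 = 0, which agrees with 1 − 1 = 0.

H_0 ≅ Z,  H_1 ≅ Z.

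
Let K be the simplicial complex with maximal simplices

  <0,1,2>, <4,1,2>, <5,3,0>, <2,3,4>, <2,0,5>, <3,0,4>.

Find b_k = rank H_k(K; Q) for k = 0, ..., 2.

We work with the vertex ordering 0 < 1 < 2 < 3 < 4 < 5. The simplices of K, each written with vertices in increasing order, are:

  0-simplices (6): [0], [1], [2], [3], [4], [5]
  1-simplices (12): [0,1], [0,2], [0,3], [0,4], [0,5], [1,2], [1,4], [2,3], [2,4], [2,5], [3,4], [3,5]
  2-simplices (6): [0,1,2], [0,2,5], [0,3,4], [0,3,5], [1,2,4], [2,3,4]

Hence C_0 ≅ Z^6, C_1 ≅ Z^12, C_2 ≅ Z^6.

Boundary ∂_1: C_1 → C_0 sends each edge [p,q] (with p < q) to q − p.
This gives a 6×12 integer matrix of rank 5; reducing to Smith normal form yields diagonal entries (1,1,1,1,1).

Boundary ∂_2: C_2 → C_1 maps a triangle to the signed sum of its edges. For instance
  ∂[2,3,4] = [3,4] − [2,4] + [2,3],
  ∂[0,1,2] = [1,2] − [0,2] + [0,1].
As a 12×6 matrix over Z this has rank 6, with invariant factors (1,1,1,1,1,1).

Computing H_k = (kernel of ∂_k) / (image of ∂_{k+1}):

  H_0: rank C_0 − rank ∂_1 = 6 − 5 = 1, and the invariant factors of ∂_1 are all 1, so H_0 = Z.
  H_1: rank ker ∂_1 − rank ∂_2 = (12 − 5) − 6 = 1, and the invariant factors of ∂_2 are all 1, so H_1 = Z.
  H_2: rank ker ∂_2 − rank ∂_3 = (6 − 6) − 0 = 0, and there is no ∂_3, so H_2 = 0.

Hence the Betti numbers are b_0 = 1, b_1 = 1, b_2 = 0.

b_0 = 1, b_1 = 1, b_2 = 0.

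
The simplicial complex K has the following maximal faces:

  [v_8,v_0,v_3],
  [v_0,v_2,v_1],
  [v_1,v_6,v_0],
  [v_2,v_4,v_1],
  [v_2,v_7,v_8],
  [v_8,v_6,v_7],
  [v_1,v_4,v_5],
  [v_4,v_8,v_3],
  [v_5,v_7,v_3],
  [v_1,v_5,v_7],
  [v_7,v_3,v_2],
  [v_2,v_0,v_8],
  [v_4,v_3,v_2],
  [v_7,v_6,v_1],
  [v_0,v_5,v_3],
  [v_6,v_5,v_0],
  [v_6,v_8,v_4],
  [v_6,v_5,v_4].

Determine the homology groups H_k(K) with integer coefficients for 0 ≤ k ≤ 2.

Take the total order v_0 < v_1 < v_2 < v_3 < v_4 < v_5 < v_6 < v_7 < v_8 on the vertex set. Then K (dimension 2) consists of the simplices:

  0-simplices (9): [v_0], [v_1], [v_2], [v_3], [v_4], [v_5], [v_6], [v_7], [v_8]
  1-simplices (27): (27 of them)
  2-simplices (18): (18 of them)

Hence C_0 ≅ Z^9, C_1 ≅ Z^27, C_2 ≅ Z^18.

Boundary ∂_1: C_1 → C_0 is given by ∂[p,q] = [q] − [p]. For instance
  ∂[v_4,v_6] = [v_6] − [v_4].
This gives a 9×27 integer matrix of rank 8; reducing to Smith normal form yields diagonal entries (1,1,1,1,1,1,1,1).

∂_2: C_2 → C_1 sends each 2-simplex [p,q,r] to [q,r] − [p,r] + [p,q]. For instance
  ∂[v_2,v_7,v_8] = [v_7,v_8] − [v_2,v_8] + [v_2,v_7],
  ∂[v_1,v_6,v_7] = [v_6,v_7] − [v_1,v_7] + [v_1,v_6].
The 27×18 boundary matrix has rank 18 and Smith normal form diag(1,1,1,1,1,1,1,1,1,1,1,1,1,1,1,1,1,2).

From H_k ≅ ker(∂_k) / im(∂_{k+1}) we obtain:

  H_0: rank C_0 − rank ∂_1 = 9 − 8 = 1, and the invariant factors of ∂_1 are all 1, so H_0 ≅ Z.
  H_1: rank ker ∂_1 − rank ∂_2 = (27 − 8) − 18 = 1, and ∂_2 has invariant factor 2 > 1, so H_1 ≅ Z ⊕ Z_2.
  H_2: rank ker ∂_2 − rank ∂_3 = (18 − 18) − 0 = 0, and there is no ∂_3, so H_2 ≅ 0.

As a check, the Euler characteristic is 9 − 27 + 18 = 0, which agrees with 1 − 1 + 0 = 0.
(K is a triangulation of the Klein bottle.)

H_0 ≅ Z,  H_1 ≅ Z ⊕ Z_2,  H_2 = 0.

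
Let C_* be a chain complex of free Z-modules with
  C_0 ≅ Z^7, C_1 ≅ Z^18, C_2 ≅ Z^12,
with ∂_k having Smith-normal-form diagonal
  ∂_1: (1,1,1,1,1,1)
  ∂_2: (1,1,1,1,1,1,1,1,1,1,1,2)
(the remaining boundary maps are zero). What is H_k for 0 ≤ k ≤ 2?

H_0 = Z,  H_1 = Z/2Z,  H_2 = 0.

H_0: b_0 = 7 − 0 − 6 = 1; torsion from ∂_1 factors > 1: none. So H_0 = Z.
H_1: b_1 = 18 − 6 − 12 = 0; torsion from ∂_2 factors > 1: [2]. So H_1 = Z/2Z.
H_2: b_2 = 12 − 12 − 0 = 0; torsion from ∂_3 factors > 1: none. So H_2 = 0.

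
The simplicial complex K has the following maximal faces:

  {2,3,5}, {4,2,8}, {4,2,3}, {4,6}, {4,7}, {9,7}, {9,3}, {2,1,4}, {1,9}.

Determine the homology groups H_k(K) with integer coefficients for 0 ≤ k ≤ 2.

H_0 = Z,  H_1 = Z^2,  H_2 = 0.

K has 9 vertices, 14 edges, 4 triangles.
rank ∂_0 = 0, rank ∂_1 = 8 ⇒ b_0 = 9 − 0 − 8 = 1; all invariant factors of ∂_1 are 1 so no torsion. So H_0 ≅ Z.
rank ∂_1 = 8, rank ∂_2 = 4 ⇒ b_1 = 14 − 8 − 4 = 2; all invariant factors of ∂_2 are 1 so no torsion. So H_1 ≅ Z^2.
rank ∂_2 = 4, rank ∂_3 = 0 ⇒ b_2 = 4 − 4 − 0 = 0. So H_2 ≅ 0.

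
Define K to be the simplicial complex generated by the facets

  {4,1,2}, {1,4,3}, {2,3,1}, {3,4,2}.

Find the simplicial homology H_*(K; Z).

K has 4 vertices, 6 edges, 4 triangles.
rank ∂_0 = 0, rank ∂_1 = 3 ⇒ b_0 = 4 − 0 − 3 = 1; all invariant factors of ∂_1 are 1 so no torsion. So H_0 = Z.
rank ∂_1 = 3, rank ∂_2 = 3 ⇒ b_1 = 6 − 3 − 3 = 0; all invariant factors of ∂_2 are 1 so no torsion. So H_1 = 0.
rank ∂_2 = 3, rank ∂_3 = 0 ⇒ b_2 = 4 − 3 − 0 = 1. So H_2 = Z.

H_0 = Z,  H_1 = 0,  H_2 = Z.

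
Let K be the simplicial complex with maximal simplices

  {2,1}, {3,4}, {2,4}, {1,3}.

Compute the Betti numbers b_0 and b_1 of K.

Fix the vertex order 1 < 2 < 3 < 4 and write every simplex with vertices in increasing order. Then dim K = 1 and the simplices of K are:

  0-simplices (4): [1], [2], [3], [4]
  1-simplices (4): [1,2], [1,3], [2,4], [3,4]

so the chain groups are C_0 ≅ Z^4, C_1 ≅ Z^4.

∂_1: C_1 → C_0 is given by ∂[p,q] = [q] − [p]. For instance
  ∂[2,4] = [4] − [2].
This gives a 4×4 integer matrix of rank 3; reducing to Smith normal form yields diagonal entries (1,1,1).

Now H_k = ker ∂_k / im ∂_{k+1}, so:

  H_0: rank C_0 − rank ∂_1 = 4 − 3 = 1, and the invariant factors of ∂_1 are all 1, so H_0 ≅ Z.
  H_1: rank ker ∂_1 − rank ∂_2 = (4 − 3) − 0 = 1, and there is no ∂_2, so H_1 ≅ Z.

Hence the Betti numbers are b_0 = 1, b_1 = 1.

b_0 = 1, b_1 = 1.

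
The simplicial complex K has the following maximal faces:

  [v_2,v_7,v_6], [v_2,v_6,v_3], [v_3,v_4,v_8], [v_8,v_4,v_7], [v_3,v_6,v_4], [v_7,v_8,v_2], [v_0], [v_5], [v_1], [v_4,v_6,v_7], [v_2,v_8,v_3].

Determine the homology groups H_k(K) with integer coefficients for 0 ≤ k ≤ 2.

H_0 ≅ Z^4,  H_1 = 0,  H_2 ≅ Z.

K has 9 vertices, 12 edges, 8 triangles.
rank ∂_0 = 0, rank ∂_1 = 5 ⇒ b_0 = 9 − 0 − 5 = 4; all invariant factors of ∂_1 are 1 so no torsion. So H_0 ≅ Z^4.
rank ∂_1 = 5, rank ∂_2 = 7 ⇒ b_1 = 12 − 5 − 7 = 0; all invariant factors of ∂_2 are 1 so no torsion. So H_1 ≅ 0.
rank ∂_2 = 7, rank ∂_3 = 0 ⇒ b_2 = 8 − 7 − 0 = 1. So H_2 ≅ Z.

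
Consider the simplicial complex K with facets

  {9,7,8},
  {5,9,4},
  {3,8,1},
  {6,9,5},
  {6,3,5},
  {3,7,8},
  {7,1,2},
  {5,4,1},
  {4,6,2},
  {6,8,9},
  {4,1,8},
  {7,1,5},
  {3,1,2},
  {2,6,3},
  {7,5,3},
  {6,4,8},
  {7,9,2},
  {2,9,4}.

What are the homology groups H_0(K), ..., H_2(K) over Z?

H_0 = Z,  H_1 = Z ⊕ Z/2,  H_2 = 0.

Take the total order 1 < 2 < 3 < 4 < 5 < 6 < 7 < 8 < 9 on the vertex set. Then K (dimension 2) consists of the simplices:

  0-simplices (9): [1], [2], [3], [4], [5], [6], [7], [8], [9]
  1-simplices (27): (27 of them)
  2-simplices (18): [1,2,3], [1,2,7], [1,3,8], [1,4,5], [1,4,8], [1,5,7], [2,3,6], [2,4,6], [2,4,9], [2,7,9], [3,5,6], [3,5,7], [3,7,8], [4,5,9], [4,6,8], [5,6,9], [6,8,9], [7,8,9]

Hence C_0 ≅ Z^9, C_1 ≅ Z^27, C_2 ≅ Z^18.

The boundary map ∂_1: C_1 → C_0 is given by ∂[p,q] = [q] − [p].
This gives a 9×27 integer matrix of rank 8; reducing to Smith normal form yields diagonal entries (1,1,1,1,1,1,1,1).

∂_2: C_2 → C_1 acts by ∂[p,q,r] = [q,r] − [p,r] + [p,q]. For instance
  ∂[2,3,6] = [3,6] − [2,6] + [2,3],
  ∂[1,2,7] = [2,7] − [1,7] + [1,2].
This gives a 27×18 integer matrix of rank 18; reducing to Smith normal form yields diagonal entries (1,1,1,1,1,1,1,1,1,1,1,1,1,1,1,1,1,2).

From H_k ≅ ker(∂_k) / im(∂_{k+1}) we obtain:

  H_0: rank C_0 − rank ∂_1 = 9 − 8 = 1, and the invariant factors of ∂_1 are all 1, so H_0 = Z.
  H_1: rank ker ∂_1 − rank ∂_2 = (27 − 8) − 18 = 1, and ∂_2 has invariant factor 2 > 1, so H_1 = Z ⊕ Z/2.
  H_2: rank ker ∂_2 − rank ∂_3 = (18 − 18) − 0 = 0, and there is no ∂_3, so H_2 = 0.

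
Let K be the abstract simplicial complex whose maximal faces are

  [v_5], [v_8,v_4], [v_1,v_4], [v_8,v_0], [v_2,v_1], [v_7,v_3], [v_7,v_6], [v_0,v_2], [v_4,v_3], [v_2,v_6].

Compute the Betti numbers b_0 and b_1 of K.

We work with the vertex ordering v_0 < v_1 < v_2 < v_3 < v_4 < v_5 < v_6 < v_7 < v_8. The simplices of K, each written with vertices in increasing order, are:

  0-simplices (9): [v_0], [v_1], [v_2], [v_3], [v_4], [v_5], [v_6], [v_7], [v_8]
  1-simplices (9): [v_0,v_2], [v_0,v_8], [v_1,v_2], [v_1,v_4], [v_2,v_6], [v_3,v_4], [v_3,v_7], [v_4,v_8], [v_6,v_7]

so the chain groups are C_0 ≅ Z^9, C_1 ≅ Z^9.

The boundary map ∂_1: C_1 → C_0 is given by ∂[p,q] = [q] − [p]. For instance
  ∂[v_0,v_8] = [v_8] − [v_0].
The resulting 9×9 matrix has rank 7, and its Smith normal form has invariant factors (1,1,1,1,1,1,1).

Reading off H_k = ker ∂_k / im ∂_{k+1}:

  H_0: rank C_0 − rank ∂_1 = 9 − 7 = 2, and the invariant factors of ∂_1 are all 1, so H_0 = Z^2.
  H_1: rank ker ∂_1 − rank ∂_2 = (9 − 7) − 0 = 2, and there is no ∂_2, so H_1 = Z^2.

Hence the Betti numbers are b_0 = 2, b_1 = 2.

b_0 = 2, b_1 = 2.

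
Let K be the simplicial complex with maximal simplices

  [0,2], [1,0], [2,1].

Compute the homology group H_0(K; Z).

H_0 ≅ Z.

Take the total order 0 < 1 < 2 on the vertex set. Then K (dimension 1) consists of the simplices:

  0-simplices (3): [0], [1], [2]
  1-simplices (3): [0,1], [0,2], [1,2]

giving chain groups C_0 ≅ Z^3, C_1 ≅ Z^3.

Boundary ∂_1: C_1 → C_0 maps an edge to its endpoints' difference, ∂[p,q] = q − p. For instance
  ∂[0,1] = [1] − [0].
This gives a 3×3 integer matrix of rank 2; reducing to Smith normal form yields diagonal entries (1,1).

Now H_k = ker ∂_k / im ∂_{k+1}, so:

  H_0: rank C_0 − rank ∂_1 = 3 − 2 = 1, and the invariant factors of ∂_1 are all 1, so H_0 ≅ Z.

(K is a triangulation of the circle S^1.)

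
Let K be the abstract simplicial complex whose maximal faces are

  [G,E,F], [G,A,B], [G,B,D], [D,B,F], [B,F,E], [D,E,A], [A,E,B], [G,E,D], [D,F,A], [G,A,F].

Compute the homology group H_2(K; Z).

H_2 = 0.

Order the vertices as A < B < D < E < F < G. Listing each simplex with vertices in this order, K has dimension 2 with simplices:

  0-simplices (6): A, B, D, E, F, G
  1-simplices (15): AB, AD, AE, AF, AG, BD, BE, BF, BG, DE, DF, DG, EF, EG, FG
  2-simplices (10): ABE, ABG, ADE, ADF, AFG, BDF, BDG, BEF, DEG, EFG

giving chain groups C_0 ≅ Z^6, C_1 ≅ Z^15, C_2 ≅ Z^10.

The boundary map ∂_1: C_1 → C_0 is given by ∂[p,q] = [q] − [p]. For instance
  ∂AE = E − A.
This gives a 6×15 integer matrix of rank 5; reducing to Smith normal form yields diagonal entries (1,1,1,1,1).

The boundary map ∂_2: C_2 → C_1 maps a triangle to the signed sum of its edges. For instance
  ∂EFG = FG − EG + EF,
  ∂AFG = FG − AG + AF.
This gives a 15×10 integer matrix of rank 10; reducing to Smith normal form yields diagonal entries (1,1,1,1,1,1,1,1,1,2).

Now H_k = ker ∂_k / im ∂_{k+1}, so:

  H_2: rank ker ∂_2 − rank ∂_3 = (10 − 10) − 0 = 0, and there is no ∂_3, so H_2 = 0.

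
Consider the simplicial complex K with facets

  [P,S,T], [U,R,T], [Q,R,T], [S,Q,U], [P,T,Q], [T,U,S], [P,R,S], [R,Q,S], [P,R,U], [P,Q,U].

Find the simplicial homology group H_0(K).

H_0 ≅ Z.

K has 6 vertices, 15 edges, 10 triangles.
rank ∂_0 = 0, rank ∂_1 = 5 ⇒ b_0 = 6 − 0 − 5 = 1; all invariant factors of ∂_1 are 1 so no torsion. So H_0 = Z.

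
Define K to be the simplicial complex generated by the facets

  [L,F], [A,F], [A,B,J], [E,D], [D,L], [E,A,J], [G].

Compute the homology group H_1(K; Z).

H_1 = Z.

We work with the vertex ordering A < B < D < E < F < G < J < L. The simplices of K, each written with vertices in increasing order, are:

  0-simplices (8): A, B, D, E, F, G, J, L
  1-simplices (9): AB, AE, AF, AJ, BJ, DE, DL, EJ, FL
  2-simplices (2): ABJ, AEJ

Hence C_0 ≅ Z^8, C_1 ≅ Z^9, C_2 ≅ Z^2.

∂_1: C_1 → C_0 is given by ∂[p,q] = [q] − [p]. For instance
  ∂AF = F − A.
As a 8×9 matrix over Z this has rank 6, with invariant factors (1,1,1,1,1,1).

Boundary ∂_2: C_2 → C_1 maps a triangle to the signed sum of its edges. For instance
  ∂AEJ = EJ − AJ + AE,
  ∂ABJ = BJ − AJ + AB.
As a 9×2 matrix over Z this has rank 2, with invariant factors (1,1).

Computing H_k = (kernel of ∂_k) / (image of ∂_{k+1}):

  H_1: rank ker ∂_1 − rank ∂_2 = (9 − 6) − 2 = 1, and the invariant factors of ∂_2 are all 1, so H_1 ≅ Z.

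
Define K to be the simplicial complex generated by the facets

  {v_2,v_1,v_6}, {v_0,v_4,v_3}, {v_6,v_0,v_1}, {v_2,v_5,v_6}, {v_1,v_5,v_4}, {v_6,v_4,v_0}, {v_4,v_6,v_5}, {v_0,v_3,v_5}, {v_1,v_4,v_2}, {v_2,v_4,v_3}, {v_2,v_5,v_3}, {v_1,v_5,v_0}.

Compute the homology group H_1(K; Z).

H_1 = Z/2Z.

Take the total order v_0 < v_1 < v_2 < v_3 < v_4 < v_5 < v_6 on the vertex set. Then K (dimension 2) consists of the simplices:

  0-simplices (7): [v_0], [v_1], [v_2], [v_3], [v_4], [v_5], [v_6]
  1-simplices (18): (18 of them)
  2-simplices (12): (12 of them)

Hence C_0 ≅ Z^7, C_1 ≅ Z^18, C_2 ≅ Z^12.

∂_1: C_1 → C_0 sends each edge [p,q] (with p < q) to q − p. For instance
  ∂[v_3,v_5] = [v_5] − [v_3].
The 7×18 boundary matrix has rank 6 and Smith normal form diag(1,1,1,1,1,1).

Boundary ∂_2: C_2 → C_1 sends each 2-simplex [p,q,r] to [q,r] − [p,r] + [p,q]. For instance
  ∂[v_0,v_1,v_5] = [v_1,v_5] − [v_0,v_5] + [v_0,v_1],
  ∂[v_4,v_5,v_6] = [v_5,v_6] − [v_4,v_6] + [v_4,v_5].
The 18×12 boundary matrix has rank 12 and Smith normal form diag(1,1,1,1,1,1,1,1,1,1,1,2).

From H_k ≅ ker(∂_k) / im(∂_{k+1}) we obtain:

  H_1: rank ker ∂_1 − rank ∂_2 = (18 − 6) − 12 = 0, and ∂_2 has invariant factor 2 > 1, so H_1 = Z/2Z.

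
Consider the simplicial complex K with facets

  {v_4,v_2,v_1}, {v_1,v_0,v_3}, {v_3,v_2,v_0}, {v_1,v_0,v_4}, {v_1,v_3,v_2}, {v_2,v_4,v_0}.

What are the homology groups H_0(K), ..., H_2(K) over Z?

Take the total order v_0 < v_1 < v_2 < v_3 < v_4 on the vertex set. Then K (dimension 2) consists of the simplices:

  0-simplices (5): [v_0], [v_1], [v_2], [v_3], [v_4]
  1-simplices (9): [v_0,v_1], [v_0,v_2], [v_0,v_3], [v_0,v_4], [v_1,v_2], [v_1,v_3], [v_1,v_4], [v_2,v_3], [v_2,v_4]
  2-simplices (6): [v_0,v_1,v_3], [v_0,v_1,v_4], [v_0,v_2,v_3], [v_0,v_2,v_4], [v_1,v_2,v_3], [v_1,v_2,v_4]

so the chain groups are C_0 ≅ Z^5, C_1 ≅ Z^9, C_2 ≅ Z^6.

Boundary ∂_1: C_1 → C_0 maps an edge to its endpoints' difference, ∂[p,q] = q − p.
The 5×9 boundary matrix has rank 4 and Smith normal form diag(1,1,1,1).

Boundary ∂_2: C_2 → C_1 acts by ∂[p,q,r] = [q,r] − [p,r] + [p,q]. For instance
  ∂[v_0,v_1,v_4] = [v_1,v_4] − [v_0,v_4] + [v_0,v_1],
  ∂[v_0,v_1,v_3] = [v_1,v_3] − [v_0,v_3] + [v_0,v_1].
The 9×6 boundary matrix has rank 5 and Smith normal form diag(1,1,1,1,1).

Reading off H_k = ker ∂_k / im ∂_{k+1}:

  H_0: rank C_0 − rank ∂_1 = 5 − 4 = 1, and the invariant factors of ∂_1 are all 1, so H_0 = Z.
  H_1: rank ker ∂_1 − rank ∂_2 = (9 − 4) − 5 = 0, and the invariant factors of ∂_2 are all 1, so H_1 = 0.
  H_2: rank ker ∂_2 − rank ∂_3 = (6 − 5) − 0 = 1, and there is no ∂_3, so H_2 = Z.

H_0 ≅ Z,  H_1 = 0,  H_2 ≅ Z.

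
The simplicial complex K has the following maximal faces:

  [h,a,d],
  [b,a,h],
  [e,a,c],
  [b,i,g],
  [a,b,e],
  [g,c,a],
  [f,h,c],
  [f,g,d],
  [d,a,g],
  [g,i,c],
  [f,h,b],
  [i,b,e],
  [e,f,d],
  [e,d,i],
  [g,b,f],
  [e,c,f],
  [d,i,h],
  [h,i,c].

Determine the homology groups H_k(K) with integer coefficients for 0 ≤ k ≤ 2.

H_0 ≅ Z,  H_1 ≅ Z^2,  H_2 ≅ Z.

Take the total order a < b < c < d < e < f < g < h < i on the vertex set. Then K (dimension 2) consists of the simplices:

  0-simplices (9): a, b, c, d, e, f, g, h, i
  1-simplices (27): ab, ac, ad, ae, ag, ah, be, bf, bg, bh, bi, ce, cf, cg, ch, ci, de, df, dg, dh, di, ef, ei, fg, fh, gi, hi
  2-simplices (18): abe, abh, ace, acg, adg, adh, bei, bfg, bfh, bgi, cef, cfh, cgi, chi, def, dei, dfg, dhi

so the chain groups are C_0 ≅ Z^9, C_1 ≅ Z^27, C_2 ≅ Z^18.

The boundary map ∂_1: C_1 → C_0 sends each edge [p,q] (with p < q) to q − p.
The resulting 9×27 matrix has rank 8, and its Smith normal form has invariant factors (1,1,1,1,1,1,1,1).

The boundary map ∂_2: C_2 → C_1 acts by ∂[p,q,r] = [q,r] − [p,r] + [p,q]. For instance
  ∂cfh = fh − ch + cf,
  ∂cef = ef − cf + ce.
This gives a 27×18 integer matrix of rank 17; reducing to Smith normal form yields diagonal entries (1,1,1,1,1,1,1,1,1,1,1,1,1,1,1,1,1).

From H_k ≅ ker(∂_k) / im(∂_{k+1}) we obtain:

  H_0: rank C_0 − rank ∂_1 = 9 − 8 = 1, and the invariant factors of ∂_1 are all 1, so H_0 = Z.
  H_1: rank ker ∂_1 − rank ∂_2 = (27 − 8) − 17 = 2, and the invariant factors of ∂_2 are all 1, so H_1 = Z^2.
  H_2: rank ker ∂_2 − rank ∂_3 = (18 − 17) − 0 = 1, and there is no ∂_3, so H_2 = Z.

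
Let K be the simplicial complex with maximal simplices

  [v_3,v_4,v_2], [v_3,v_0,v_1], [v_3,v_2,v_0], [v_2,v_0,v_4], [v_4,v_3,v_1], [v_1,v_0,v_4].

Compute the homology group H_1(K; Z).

H_1 = 0.

Order the vertices as v_0 < v_1 < v_2 < v_3 < v_4. Listing each simplex with vertices in this order, K has dimension 2 with simplices:

  0-simplices (5): [v_0], [v_1], [v_2], [v_3], [v_4]
  1-simplices (9): [v_0,v_1], [v_0,v_2], [v_0,v_3], [v_0,v_4], [v_1,v_3], [v_1,v_4], [v_2,v_3], [v_2,v_4], [v_3,v_4]
  2-simplices (6): [v_0,v_1,v_3], [v_0,v_1,v_4], [v_0,v_2,v_3], [v_0,v_2,v_4], [v_1,v_3,v_4], [v_2,v_3,v_4]

Hence C_0 ≅ Z^5, C_1 ≅ Z^9, C_2 ≅ Z^6.

∂_1: C_1 → C_0 is given by ∂[p,q] = [q] − [p]. For instance
  ∂[v_3,v_4] = [v_4] − [v_3].
As a 5×9 matrix over Z this has rank 4, with invariant factors (1,1,1,1).

Boundary ∂_2: C_2 → C_1 acts by ∂[p,q,r] = [q,r] − [p,r] + [p,q]. For instance
  ∂[v_2,v_3,v_4] = [v_3,v_4] − [v_2,v_4] + [v_2,v_3],
  ∂[v_1,v_3,v_4] = [v_3,v_4] − [v_1,v_4] + [v_1,v_3].
The resulting 9×6 matrix has rank 5, and its Smith normal form has invariant factors (1,1,1,1,1).

Now H_k = ker ∂_k / im ∂_{k+1}, so:

  H_1: rank ker ∂_1 − rank ∂_2 = (9 − 4) − 5 = 0, and the invariant factors of ∂_2 are all 1, so H_1 = 0.

(K is a triangulation of the 2-sphere S^2.)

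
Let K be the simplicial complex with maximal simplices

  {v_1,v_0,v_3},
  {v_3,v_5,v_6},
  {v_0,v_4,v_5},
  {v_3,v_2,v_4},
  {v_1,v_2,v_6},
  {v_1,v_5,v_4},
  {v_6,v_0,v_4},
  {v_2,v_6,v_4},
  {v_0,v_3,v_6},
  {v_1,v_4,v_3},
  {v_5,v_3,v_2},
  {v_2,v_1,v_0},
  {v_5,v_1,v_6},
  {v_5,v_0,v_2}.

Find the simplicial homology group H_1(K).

We work with the vertex ordering v_0 < v_1 < v_2 < v_3 < v_4 < v_5 < v_6. The simplices of K, each written with vertices in increasing order, are:

  0-simplices (7): [v_0], [v_1], [v_2], [v_3], [v_4], [v_5], [v_6]
  1-simplices (21): (21 of them)
  2-simplices (14): (14 of them)

Hence C_0 ≅ Z^7, C_1 ≅ Z^21, C_2 ≅ Z^14.

Boundary ∂_1: C_1 → C_0 is given by ∂[p,q] = [q] − [p].
As a 7×21 matrix over Z this has rank 6, with invariant factors (1,1,1,1,1,1).

∂_2: C_2 → C_1 acts by ∂[p,q,r] = [q,r] − [p,r] + [p,q]. For instance
  ∂[v_0,v_2,v_5] = [v_2,v_5] − [v_0,v_5] + [v_0,v_2],
  ∂[v_0,v_1,v_3] = [v_1,v_3] − [v_0,v_3] + [v_0,v_1].
As a 21×14 matrix over Z this has rank 13, with invariant factors (1,1,1,1,1,1,1,1,1,1,1,1,1).

Now H_k = ker ∂_k / im ∂_{k+1}, so:

  H_1: rank ker ∂_1 − rank ∂_2 = (21 − 6) − 13 = 2, and the invariant factors of ∂_2 are all 1, so H_1 ≅ Z^2.

H_1 ≅ Z^2.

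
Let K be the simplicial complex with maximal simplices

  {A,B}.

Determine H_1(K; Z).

Take the total order A < B on the vertex set. Then K (dimension 1) consists of the simplices:

  0-simplices (2): A, B
  1-simplices (1): AB

giving chain groups C_0 ≅ Z^2, C_1 ≅ Z^1.

Boundary ∂_1: C_1 → C_0 is given by ∂[p,q] = [q] − [p]. For instance
  ∂AB = B − A.
This gives a 2×1 integer matrix of rank 1; reducing to Smith normal form yields diagonal entries (1).

Computing H_k = (kernel of ∂_k) / (image of ∂_{k+1}):

  H_1: rank ker ∂_1 − rank ∂_2 = (1 − 1) − 0 = 0, and there is no ∂_2, so H_1 = 0.

(K is a triangulation of the 1-simplex.)

H_1 ≅ 0.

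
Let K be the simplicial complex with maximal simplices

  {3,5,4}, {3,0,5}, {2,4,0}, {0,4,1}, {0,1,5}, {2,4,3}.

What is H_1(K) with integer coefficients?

Order the vertices as 0 < 1 < 2 < 3 < 4 < 5. Listing each simplex with vertices in this order, K has dimension 2 with simplices:

  0-simplices (6): [0], [1], [2], [3], [4], [5]
  1-simplices (12): [0,1], [0,2], [0,3], [0,4], [0,5], [1,4], [1,5], [2,3], [2,4], [3,4], [3,5], [4,5]
  2-simplices (6): [0,1,4], [0,1,5], [0,2,4], [0,3,5], [2,3,4], [3,4,5]

so the chain groups are C_0 ≅ Z^6, C_1 ≅ Z^12, C_2 ≅ Z^6.

∂_1: C_1 → C_0 maps an edge to its endpoints' difference, ∂[p,q] = q − p. For instance
  ∂[3,4] = [4] − [3].
The resulting 6×12 matrix has rank 5, and its Smith normal form has invariant factors (1,1,1,1,1).

Boundary ∂_2: C_2 → C_1 maps a triangle to the signed sum of its edges. For instance
  ∂[0,1,4] = [1,4] − [0,4] + [0,1],
  ∂[0,2,4] = [2,4] − [0,4] + [0,2].
This gives a 12×6 integer matrix of rank 6; reducing to Smith normal form yields diagonal entries (1,1,1,1,1,1).

Now H_k = ker ∂_k / im ∂_{k+1}, so:

  H_1: rank ker ∂_1 − rank ∂_2 = (12 − 5) − 6 = 1, and the invariant factors of ∂_2 are all 1, so H_1 ≅ Z.

H_1 = Z.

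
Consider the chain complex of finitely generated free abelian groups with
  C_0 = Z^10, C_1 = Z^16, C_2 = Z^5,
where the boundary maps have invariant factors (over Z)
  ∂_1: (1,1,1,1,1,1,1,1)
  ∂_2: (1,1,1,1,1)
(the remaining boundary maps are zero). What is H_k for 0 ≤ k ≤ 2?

H_0: b_0 = 10 − 0 − 8 = 2; torsion from ∂_1 factors > 1: none. So H_0 ≅ Z^2.
H_1: b_1 = 16 − 8 − 5 = 3; torsion from ∂_2 factors > 1: none. So H_1 ≅ Z^3.
H_2: b_2 = 5 − 5 − 0 = 0; torsion from ∂_3 factors > 1: none. So H_2 ≅ 0.

H_0 ≅ Z^2,  H_1 ≅ Z^3,  H_2 = 0.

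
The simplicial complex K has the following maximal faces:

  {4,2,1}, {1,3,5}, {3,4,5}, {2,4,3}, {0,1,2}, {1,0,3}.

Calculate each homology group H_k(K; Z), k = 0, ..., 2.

We work with the vertex ordering 0 < 1 < 2 < 3 < 4 < 5. The simplices of K, each written with vertices in increasing order, are:

  0-simplices (6): [0], [1], [2], [3], [4], [5]
  1-simplices (12): [0,1], [0,2], [0,3], [1,2], [1,3], [1,4], [1,5], [2,3], [2,4], [3,4], [3,5], [4,5]
  2-simplices (6): [0,1,2], [0,1,3], [1,2,4], [1,3,5], [2,3,4], [3,4,5]

Hence C_0 ≅ Z^6, C_1 ≅ Z^12, C_2 ≅ Z^6.

Boundary ∂_1: C_1 → C_0 is given by ∂[p,q] = [q] − [p]. For instance
  ∂[3,4] = [4] − [3].
The 6×12 boundary matrix has rank 5 and Smith normal form diag(1,1,1,1,1).

Boundary ∂_2: C_2 → C_1 maps a triangle to the signed sum of its edges. For instance
  ∂[1,3,5] = [3,5] − [1,5] + [1,3],
  ∂[1,2,4] = [2,4] − [1,4] + [1,2].
The resulting 12×6 matrix has rank 6, and its Smith normal form has invariant factors (1,1,1,1,1,1).

Reading off H_k = ker ∂_k / im ∂_{k+1}:

  H_0: rank C_0 − rank ∂_1 = 6 − 5 = 1, and the invariant factors of ∂_1 are all 1, so H_0 ≅ Z.
  H_1: rank ker ∂_1 − rank ∂_2 = (12 − 5) − 6 = 1, and the invariant factors of ∂_2 are all 1, so H_1 ≅ Z.
  H_2: rank ker ∂_2 − rank ∂_3 = (6 − 6) − 0 = 0, and there is no ∂_3, so H_2 ≅ 0.

As a check, the Euler characteristic is 6 − 12 + 6 = 0, which agrees with 1 − 1 + 0 = 0.

H_0 ≅ Z,  H_1 ≅ Z,  H_2 = 0.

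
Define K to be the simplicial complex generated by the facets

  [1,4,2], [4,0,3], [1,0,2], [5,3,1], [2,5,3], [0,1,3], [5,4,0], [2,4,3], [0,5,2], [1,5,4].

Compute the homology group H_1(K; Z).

H_1 = Z/2Z.

Fix the vertex order 0 < 1 < 2 < 3 < 4 < 5 and write every simplex with vertices in increasing order. Then dim K = 2 and the simplices of K are:

  0-simplices (6): [0], [1], [2], [3], [4], [5]
  1-simplices (15): [0,1], [0,2], [0,3], [0,4], [0,5], [1,2], [1,3], [1,4], [1,5], [2,3], [2,4], [2,5], [3,4], [3,5], [4,5]
  2-simplices (10): [0,1,2], [0,1,3], [0,2,5], [0,3,4], [0,4,5], [1,2,4], [1,3,5], [1,4,5], [2,3,4], [2,3,5]

so the chain groups are C_0 ≅ Z^6, C_1 ≅ Z^15, C_2 ≅ Z^10.

∂_1: C_1 → C_0 maps an edge to its endpoints' difference, ∂[p,q] = q − p.
As a 6×15 matrix over Z this has rank 5, with invariant factors (1,1,1,1,1).

Boundary ∂_2: C_2 → C_1 acts by ∂[p,q,r] = [q,r] − [p,r] + [p,q]. For instance
  ∂[0,2,5] = [2,5] − [0,5] + [0,2],
  ∂[2,3,4] = [3,4] − [2,4] + [2,3].
The 15×10 boundary matrix has rank 10 and Smith normal form diag(1,1,1,1,1,1,1,1,1,2).

Reading off H_k = ker ∂_k / im ∂_{k+1}:

  H_1: rank ker ∂_1 − rank ∂_2 = (15 − 5) − 10 = 0, and ∂_2 has invariant factor 2 > 1, so H_1 ≅ Z/2Z.

(K is a triangulation of the real projective plane RP^2.)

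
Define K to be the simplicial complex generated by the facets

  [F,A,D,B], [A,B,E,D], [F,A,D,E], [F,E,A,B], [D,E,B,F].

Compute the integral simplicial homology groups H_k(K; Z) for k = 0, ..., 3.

H_0 = Z,  H_1 = 0,  H_2 = 0,  H_3 = Z.

We work with the vertex ordering A < B < D < E < F. The simplices of K, each written with vertices in increasing order, are:

  0-simplices (5): A, B, D, E, F
  1-simplices (10): AB, AD, AE, AF, BD, BE, BF, DE, DF, EF
  2-simplices (10): ABD, ABE, ABF, ADE, ADF, AEF, BDE, BDF, BEF, DEF
  3-simplices (5): ABDE, ABDF, ABEF, ADEF, BDEF

so the chain groups are C_0 ≅ Z^5, C_1 ≅ Z^10, C_2 ≅ Z^10, C_3 ≅ Z^5.

The boundary map ∂_1: C_1 → C_0 maps an edge to its endpoints' difference, ∂[p,q] = q − p.
The resulting 5×10 matrix has rank 4, and its Smith normal form has invariant factors (1,1,1,1).

Boundary ∂_2: C_2 → C_1 sends each 2-simplex [p,q,r] to [q,r] − [p,r] + [p,q]. For instance
  ∂AEF = EF − AF + AE,
  ∂BEF = EF − BF + BE.
The 10×10 boundary matrix has rank 6 and Smith normal form diag(1,1,1,1,1,1).

∂_3: C_3 → C_2 sends each 3-simplex σ to the alternating sum Σ_i (−1)^i (σ with its i-th vertex removed). For instance
  ∂ABDE = BDE − ADE + ABE − ABD,
  ∂BDEF = DEF − BEF + BDF − BDE.
As a 10×5 matrix over Z this has rank 4, with invariant factors (1,1,1,1).

Computing H_k = (kernel of ∂_k) / (image of ∂_{k+1}):

  H_0: rank C_0 − rank ∂_1 = 5 − 4 = 1, and the invariant factors of ∂_1 are all 1, so H_0 = Z.
  H_1: rank ker ∂_1 − rank ∂_2 = (10 − 4) − 6 = 0, and the invariant factors of ∂_2 are all 1, so H_1 = 0.
  H_2: rank ker ∂_2 − rank ∂_3 = (10 − 6) − 4 = 0, and the invariant factors of ∂_3 are all 1, so H_2 = 0.
  H_3: rank ker ∂_3 − rank ∂_4 = (5 − 4) − 0 = 1, and there is no ∂_4, so H_3 = Z.

As a check, the Euler characteristic is 5 − 10 + 10 − 5 = 0, which agrees with 1 − 0 + 0 − 1 = 0.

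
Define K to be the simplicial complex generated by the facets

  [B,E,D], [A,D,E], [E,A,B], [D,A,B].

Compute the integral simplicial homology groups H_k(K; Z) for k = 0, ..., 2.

Fix the vertex order A < B < D < E and write every simplex with vertices in increasing order. Then dim K = 2 and the simplices of K are:

  0-simplices (4): A, B, D, E
  1-simplices (6): AB, AD, AE, BD, BE, DE
  2-simplices (4): ABD, ABE, ADE, BDE

giving chain groups C_0 ≅ Z^4, C_1 ≅ Z^6, C_2 ≅ Z^4.

Boundary ∂_1: C_1 → C_0 maps an edge to its endpoints' difference, ∂[p,q] = q − p.
As a 4×6 matrix over Z this has rank 3, with invariant factors (1,1,1).

Boundary ∂_2: C_2 → C_1 maps a triangle to the signed sum of its edges. For instance
  ∂ABE = BE − AE + AB,
  ∂ABD = BD − AD + AB.
As a 6×4 matrix over Z this has rank 3, with invariant factors (1,1,1).

Now H_k = ker ∂_k / im ∂_{k+1}, so:

  H_0: rank C_0 − rank ∂_1 = 4 − 3 = 1, and the invariant factors of ∂_1 are all 1, so H_0 = Z.
  H_1: rank ker ∂_1 − rank ∂_2 = (6 − 3) − 3 = 0, and the invariant factors of ∂_2 are all 1, so H_1 = 0.
  H_2: rank ker ∂_2 − rank ∂_3 = (4 − 3) − 0 = 1, and there is no ∂_3, so H_2 = Z.

(K is a triangulation of the 2-sphere S^2.)

H_0 = Z,  H_1 = 0,  H_2 = Z.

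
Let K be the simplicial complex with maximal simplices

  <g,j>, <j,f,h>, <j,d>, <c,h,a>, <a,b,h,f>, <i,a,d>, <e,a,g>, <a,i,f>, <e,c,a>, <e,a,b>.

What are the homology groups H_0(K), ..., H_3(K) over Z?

Order the vertices as a < b < c < d < e < f < g < h < i < j. Listing each simplex with vertices in this order, K has dimension 3 with simplices:

  0-simplices (10): a, b, c, d, e, f, g, h, i, j
  1-simplices (21): ab, ac, ad, ae, af, ag, ah, ai, be, bf, bh, ce, ch, di, dj, eg, fh, fi, fj, gj, hj
  2-simplices (11): abe, abf, abh, ace, ach, adi, aeg, afh, afi, bfh, fhj
  3-simplices (1): abfh

Hence C_0 ≅ Z^10, C_1 ≅ Z^21, C_2 ≅ Z^11, C_3 ≅ Z^1.

Boundary ∂_1: C_1 → C_0 maps an edge to its endpoints' difference, ∂[p,q] = q − p. For instance
  ∂ch = h − c.
The resulting 10×21 matrix has rank 9, and its Smith normal form has invariant factors (1,1,1,1,1,1,1,1,1).

Boundary ∂_2: C_2 → C_1 acts by ∂[p,q,r] = [q,r] − [p,r] + [p,q]. For instance
  ∂adi = di − ai + ad,
  ∂abe = be − ae + ab.
The resulting 21×11 matrix has rank 10, and its Smith normal form has invariant factors (1,1,1,1,1,1,1,1,1,1).

The boundary map ∂_3: C_3 → C_2 sends each 3-simplex σ to the alternating sum Σ_i (−1)^i (σ with its i-th vertex removed). For instance
  ∂abfh = bfh − afh + abh − abf.
As a 11×1 matrix over Z this has rank 1, with invariant factors (1).

Now H_k = ker ∂_k / im ∂_{k+1}, so:

  H_0: rank C_0 − rank ∂_1 = 10 − 9 = 1, and the invariant factors of ∂_1 are all 1, so H_0 = Z.
  H_1: rank ker ∂_1 − rank ∂_2 = (21 − 9) − 10 = 2, and the invariant factors of ∂_2 are all 1, so H_1 = Z^2.
  H_2: rank ker ∂_2 − rank ∂_3 = (11 − 10) − 1 = 0, and the invariant factors of ∂_3 are all 1, so H_2 = 0.
  H_3: rank ker ∂_3 − rank ∂_4 = (1 − 1) − 0 = 0, and there is no ∂_4, so H_3 = 0.

As a check, the Euler characteristic is 10 − 21 + 11 − 1 = -1, which agrees with 1 − 2 + 0 − 0 = -1.

H_0 = Z,  H_1 = Z^2,  H_2 = 0,  H_3 = 0.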